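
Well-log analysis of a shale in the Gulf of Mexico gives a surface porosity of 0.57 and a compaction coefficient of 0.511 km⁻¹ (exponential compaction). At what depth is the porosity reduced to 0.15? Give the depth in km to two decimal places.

2.61 km

Invert Athy's law: Z = ln(n₀/n) / c
Z = ln(0.57/0.15) / 0.511 = ln(3.8) / 0.511 = 1.3350 / 0.511 = 2.613 km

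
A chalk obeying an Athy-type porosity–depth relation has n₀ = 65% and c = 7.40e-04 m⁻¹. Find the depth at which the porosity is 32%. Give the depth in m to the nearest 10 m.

Working in km (1 km = 1000 m; c in km⁻¹ = c in m⁻¹ × 1000):
Invert Athy's law: d = ln(n₀/n) / c
d = ln(0.65/0.32) / 0.74 = ln(2.031) / 0.74 = 0.7087 / 0.74 = 0.958 km

960 m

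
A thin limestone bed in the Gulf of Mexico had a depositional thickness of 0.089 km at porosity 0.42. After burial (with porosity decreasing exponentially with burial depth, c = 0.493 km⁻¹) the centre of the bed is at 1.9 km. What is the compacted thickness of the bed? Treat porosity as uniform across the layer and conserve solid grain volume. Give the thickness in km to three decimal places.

0.062 km

Porosity at 1.9 km: phi = 0.42·exp(−0.493×1.9) = 0.1646
Solid-volume conservation: h(1−phi) = h₀(1−phi₀) ⇒ h = h₀·(1−phi₀)/(1−phi)
h = 0.089 × (1 − 0.42)/(1 − 0.1646) = 0.089 × 0.6943 = 0.0618 km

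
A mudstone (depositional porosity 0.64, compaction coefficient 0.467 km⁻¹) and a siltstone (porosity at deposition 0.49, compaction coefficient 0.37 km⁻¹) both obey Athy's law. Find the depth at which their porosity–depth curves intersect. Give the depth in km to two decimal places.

2.75 km

Set phi₀ₐ e^(−kₐz) = phi₀ᵦ e^(−kᵦz) ⇒ ln(phi₀ₐ/phi₀ᵦ) = (kₐ − kᵦ)·z
z = ln(0.64/0.49) / (0.467 − 0.37) = 0.2671 / 0.097 = 2.753 km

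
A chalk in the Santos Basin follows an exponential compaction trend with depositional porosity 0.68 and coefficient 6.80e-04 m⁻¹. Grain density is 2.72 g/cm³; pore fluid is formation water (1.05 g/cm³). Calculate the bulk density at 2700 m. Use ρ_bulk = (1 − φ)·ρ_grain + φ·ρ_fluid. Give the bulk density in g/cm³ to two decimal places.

Working in km (1 km = 1000 m; k in km⁻¹ = k in m⁻¹ × 1000):
Porosity at depth: phi = 0.68·exp(−0.68×2.7) = 0.68×0.1595 = 0.1084
Bulk density: ρ_b = (1−phi)ρ_g + phi·ρ_f = 0.8916×2.72 + 0.1084×1.05
       = 2.425 + 0.114 = 2.539 g/cm³

2.54 g/cm³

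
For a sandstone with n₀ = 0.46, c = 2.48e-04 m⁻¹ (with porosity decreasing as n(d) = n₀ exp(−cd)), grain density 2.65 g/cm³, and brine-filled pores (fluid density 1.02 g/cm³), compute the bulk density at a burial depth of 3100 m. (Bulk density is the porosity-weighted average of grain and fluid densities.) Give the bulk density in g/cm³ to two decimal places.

2.30 g/cm³

Working in km (1 km = 1000 m; c in km⁻¹ = c in m⁻¹ × 1000):
Porosity at depth: n = 0.46·exp(−0.248×3.1) = 0.46×0.4636 = 0.2132
Bulk density: ρ_b = (1−n)ρ_g + n·ρ_f = 0.7868×2.65 + 0.2132×1.02
       = 2.085 + 0.218 = 2.302 g/cm³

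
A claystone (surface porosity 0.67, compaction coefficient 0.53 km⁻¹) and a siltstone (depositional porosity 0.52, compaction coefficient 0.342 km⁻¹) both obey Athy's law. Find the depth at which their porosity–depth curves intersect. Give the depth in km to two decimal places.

Set n₀ₐ e^(−βₐz) = n₀ᵦ e^(−βᵦz) ⇒ ln(n₀ₐ/n₀ᵦ) = (βₐ − βᵦ)·z
z = ln(0.67/0.52) / (0.53 − 0.342) = 0.2534 / 0.188 = 1.348 km

1.35 km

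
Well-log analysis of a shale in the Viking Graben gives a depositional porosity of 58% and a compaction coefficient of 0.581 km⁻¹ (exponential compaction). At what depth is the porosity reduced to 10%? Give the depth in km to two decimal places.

3.03 km

Invert Athy's law: Z = ln(phi₀/phi) / β
Z = ln(0.58/0.1) / 0.581 = ln(5.8) / 0.581 = 1.7579 / 0.581 = 3.026 km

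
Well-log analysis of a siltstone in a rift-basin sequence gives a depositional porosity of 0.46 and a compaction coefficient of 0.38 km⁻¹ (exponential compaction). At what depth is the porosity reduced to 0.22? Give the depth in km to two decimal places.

1.94 km

Invert Athy's law: d = ln(phi₀/phi) / k
d = ln(0.46/0.22) / 0.38 = ln(2.091) / 0.38 = 0.7376 / 0.38 = 1.941 km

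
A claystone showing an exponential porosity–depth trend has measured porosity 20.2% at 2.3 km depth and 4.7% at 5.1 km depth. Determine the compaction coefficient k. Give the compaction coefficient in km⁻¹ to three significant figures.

0.521 km⁻¹

Athy: n(Z) = n₀ e^(−kZ) ⇒ n₁/n₂ = e^{k(Z₂−Z₁)} ⇒ k = ln(n₁/n₂)/(Z₂−Z₁)
k = ln(0.202/0.047) / (5.1 − 2.3) = ln(4.298) / 2.8 = 1.4581 / 2.8 = 0.5208 km⁻¹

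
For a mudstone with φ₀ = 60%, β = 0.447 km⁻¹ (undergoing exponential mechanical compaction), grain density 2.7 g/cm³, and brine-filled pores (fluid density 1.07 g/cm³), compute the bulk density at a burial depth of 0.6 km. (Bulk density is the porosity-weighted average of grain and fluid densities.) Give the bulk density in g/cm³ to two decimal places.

1.95 g/cm³

Porosity at depth: φ = 0.6·exp(−0.447×0.6) = 0.6×0.7648 = 0.4589
Bulk density: ρ_b = (1−φ)ρ_g + φ·ρ_f = 0.5411×2.7 + 0.4589×1.07
       = 1.461 + 0.491 = 1.952 g/cm³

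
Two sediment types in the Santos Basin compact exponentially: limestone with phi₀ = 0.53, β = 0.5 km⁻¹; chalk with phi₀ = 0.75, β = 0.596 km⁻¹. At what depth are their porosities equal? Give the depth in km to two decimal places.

Set phi₀ₐ e^(−βₐd) = phi₀ᵦ e^(−βᵦd) ⇒ ln(phi₀ₐ/phi₀ᵦ) = (βₐ − βᵦ)·d
d = ln(0.53/0.75) / (0.5 − 0.596) = -0.3472 / -0.096 = 3.617 km

3.62 km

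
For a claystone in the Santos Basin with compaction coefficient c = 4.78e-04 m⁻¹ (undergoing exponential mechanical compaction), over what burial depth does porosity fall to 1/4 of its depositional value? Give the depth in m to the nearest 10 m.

Working in km (1 km = 1000 m; c in km⁻¹ = c in m⁻¹ × 1000):
φ/φ₀ = 1/4 ⇒ exp(−c·Z) = 1/4 ⇒ Z = ln(4) / c
Z = 1.3863 / 0.478 = 2.900 km

2900 m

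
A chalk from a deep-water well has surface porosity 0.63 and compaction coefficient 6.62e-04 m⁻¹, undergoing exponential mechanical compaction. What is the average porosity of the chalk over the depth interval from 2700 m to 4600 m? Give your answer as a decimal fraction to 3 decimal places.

0.060

Working in km (1 km = 1000 m; c in km⁻¹ = c in m⁻¹ × 1000):
⟨n⟩ = (1/(Z₂−Z₁)) ∫ n₀ e^(−cZ) dZ = n₀·(e^(−c·Z₁) − e^(−c·Z₂)) / (c·(Z₂−Z₁))
e^(−0.662×2.7) = 0.1674; e^(−0.662×4.6) = 0.0476
⟨n⟩ = 0.63 × (0.1674 − 0.0476) / (0.662 × 1.9) = 0.63 × 0.0953 = 0.0600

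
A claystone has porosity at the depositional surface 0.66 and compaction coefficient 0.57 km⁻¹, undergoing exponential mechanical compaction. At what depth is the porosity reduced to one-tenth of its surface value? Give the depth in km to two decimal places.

φ/φ₀ = 1/10 ⇒ exp(−c·d) = 1/10 ⇒ d = ln(10) / c
d = 2.3026 / 0.57 = 4.040 km

4.04 km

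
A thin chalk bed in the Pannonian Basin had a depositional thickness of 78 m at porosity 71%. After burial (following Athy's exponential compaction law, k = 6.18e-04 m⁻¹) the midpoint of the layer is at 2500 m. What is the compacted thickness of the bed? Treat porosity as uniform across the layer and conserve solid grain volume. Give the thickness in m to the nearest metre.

27 m

Working in km (1 km = 1000 m; k in km⁻¹ = k in m⁻¹ × 1000):
Porosity at 2.5 km: phi = 0.71·exp(−0.618×2.5) = 0.1515
Solid-volume conservation: h(1−phi) = h₀(1−phi₀) ⇒ h = h₀·(1−phi₀)/(1−phi)
h = 0.078 × (1 − 0.71)/(1 − 0.1515) = 0.078 × 0.3418 = 0.0267 km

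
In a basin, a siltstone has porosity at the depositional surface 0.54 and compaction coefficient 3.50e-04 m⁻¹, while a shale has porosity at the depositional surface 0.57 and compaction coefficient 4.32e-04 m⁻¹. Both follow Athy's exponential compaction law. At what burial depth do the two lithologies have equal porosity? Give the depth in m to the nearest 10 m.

Working in km (1 km = 1000 m; k in km⁻¹ = k in m⁻¹ × 1000):
Set φ₀ₐ e^(−kₐZ) = φ₀ᵦ e^(−kᵦZ) ⇒ ln(φ₀ₐ/φ₀ᵦ) = (kₐ − kᵦ)·Z
Z = ln(0.54/0.57) / (0.35 − 0.432) = -0.0541 / -0.082 = 0.659 km

660 m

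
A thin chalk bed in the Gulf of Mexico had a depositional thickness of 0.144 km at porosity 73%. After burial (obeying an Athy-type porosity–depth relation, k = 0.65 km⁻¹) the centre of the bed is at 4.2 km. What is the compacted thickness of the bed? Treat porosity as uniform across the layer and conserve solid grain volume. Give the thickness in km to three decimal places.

0.041 km

Porosity at 4.2 km: φ = 0.73·exp(−0.65×4.2) = 0.0476
Solid-volume conservation: h(1−φ) = h₀(1−φ₀) ⇒ h = h₀·(1−φ₀)/(1−φ)
h = 0.144 × (1 − 0.73)/(1 − 0.0476) = 0.144 × 0.2835 = 0.0408 km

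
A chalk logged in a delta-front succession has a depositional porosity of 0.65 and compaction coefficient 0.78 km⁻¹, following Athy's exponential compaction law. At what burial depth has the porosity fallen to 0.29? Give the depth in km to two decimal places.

Invert Athy's law: Z = ln(phi₀/phi) / c
Z = ln(0.65/0.29) / 0.78 = ln(2.241) / 0.78 = 0.8071 / 0.78 = 1.035 km

1.03 km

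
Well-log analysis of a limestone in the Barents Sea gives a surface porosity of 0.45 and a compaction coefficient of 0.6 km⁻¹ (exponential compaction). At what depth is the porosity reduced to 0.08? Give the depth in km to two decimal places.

Invert Athy's law: Z = ln(phi₀/phi) / c
Z = ln(0.45/0.08) / 0.6 = ln(5.625) / 0.6 = 1.7272 / 0.6 = 2.879 km

2.88 km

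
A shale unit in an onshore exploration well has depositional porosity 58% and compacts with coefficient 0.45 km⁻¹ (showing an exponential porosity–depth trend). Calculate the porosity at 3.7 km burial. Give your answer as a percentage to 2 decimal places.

n = n₀·exp(−c·z) = 0.58 × exp(−0.45 × 3.7) = 0.58 × exp(−1.665)
  = 0.58 × 0.1892 = 0.1097

10.97%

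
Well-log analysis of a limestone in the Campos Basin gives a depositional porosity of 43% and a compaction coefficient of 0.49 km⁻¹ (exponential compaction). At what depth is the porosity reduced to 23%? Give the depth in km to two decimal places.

Invert Athy's law: z = ln(φ₀/φ) / c
z = ln(0.43/0.23) / 0.49 = ln(1.87) / 0.49 = 0.6257 / 0.49 = 1.277 km

1.28 km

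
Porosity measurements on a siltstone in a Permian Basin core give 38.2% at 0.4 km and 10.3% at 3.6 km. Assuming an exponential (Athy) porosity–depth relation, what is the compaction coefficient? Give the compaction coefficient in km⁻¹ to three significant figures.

0.410 km⁻¹

Athy: φ(d) = φ₀ e^(−cd) ⇒ φ₁/φ₂ = e^{c(d₂−d₁)} ⇒ c = ln(φ₁/φ₂)/(d₂−d₁)
c = ln(0.382/0.103) / (3.6 − 0.4) = ln(3.709) / 3.2 = 1.3107 / 3.2 = 0.4096 km⁻¹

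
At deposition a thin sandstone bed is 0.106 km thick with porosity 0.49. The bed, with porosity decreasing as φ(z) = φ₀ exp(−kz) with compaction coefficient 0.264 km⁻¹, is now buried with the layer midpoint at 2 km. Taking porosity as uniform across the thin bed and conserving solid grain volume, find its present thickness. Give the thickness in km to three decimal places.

0.076 km

Porosity at 2 km: φ = 0.49·exp(−0.264×2) = 0.2890
Solid-volume conservation: h(1−φ) = h₀(1−φ₀) ⇒ h = h₀·(1−φ₀)/(1−φ)
h = 0.106 × (1 − 0.49)/(1 − 0.2890) = 0.106 × 0.7173 = 0.0760 km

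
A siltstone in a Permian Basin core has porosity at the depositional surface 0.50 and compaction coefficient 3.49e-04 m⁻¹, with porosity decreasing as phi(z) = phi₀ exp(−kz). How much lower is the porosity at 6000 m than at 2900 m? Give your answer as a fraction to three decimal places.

0.120

Working in km (1 km = 1000 m; k in km⁻¹ = k in m⁻¹ × 1000):
phi(2.9) = 0.5·e^(−0.349×2.9) = 0.1817
phi(6) = 0.5·e^(−0.349×6) = 0.0616
Δphi = 0.1817 − 0.0616 = 0.1201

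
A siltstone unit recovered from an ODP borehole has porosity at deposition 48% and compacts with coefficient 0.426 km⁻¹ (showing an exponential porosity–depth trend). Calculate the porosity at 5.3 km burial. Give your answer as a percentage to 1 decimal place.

5.0%

n = n₀·exp(−k·Z) = 0.48 × exp(−0.426 × 5.3) = 0.48 × exp(−2.258)
  = 0.48 × 0.1046 = 0.0502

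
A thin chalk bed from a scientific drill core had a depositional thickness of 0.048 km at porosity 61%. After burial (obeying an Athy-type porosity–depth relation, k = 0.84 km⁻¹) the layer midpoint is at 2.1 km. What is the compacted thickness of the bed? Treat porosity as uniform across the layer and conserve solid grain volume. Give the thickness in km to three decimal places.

0.021 km

Porosity at 2.1 km: φ = 0.61·exp(−0.84×2.1) = 0.1045
Solid-volume conservation: h(1−φ) = h₀(1−φ₀) ⇒ h = h₀·(1−φ₀)/(1−φ)
h = 0.048 × (1 − 0.61)/(1 − 0.1045) = 0.048 × 0.4355 = 0.0209 km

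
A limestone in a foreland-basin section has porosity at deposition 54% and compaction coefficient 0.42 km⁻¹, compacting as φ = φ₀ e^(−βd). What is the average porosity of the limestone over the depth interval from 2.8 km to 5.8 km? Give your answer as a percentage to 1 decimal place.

⟨φ⟩ = (1/(d₂−d₁)) ∫ φ₀ e^(−βd) dd = φ₀·(e^(−β·d₁) − e^(−β·d₂)) / (β·(d₂−d₁))
e^(−0.42×2.8) = 0.3085; e^(−0.42×5.8) = 0.0875
⟨φ⟩ = 0.54 × (0.3085 − 0.0875) / (0.42 × 3) = 0.54 × 0.1754 = 0.0947

9.5%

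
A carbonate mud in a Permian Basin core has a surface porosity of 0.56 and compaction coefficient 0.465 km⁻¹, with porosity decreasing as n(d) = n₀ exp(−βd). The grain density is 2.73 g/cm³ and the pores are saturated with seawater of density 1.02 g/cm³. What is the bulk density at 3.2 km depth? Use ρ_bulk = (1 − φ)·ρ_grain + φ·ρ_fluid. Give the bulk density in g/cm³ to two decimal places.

Porosity at depth: n = 0.56·exp(−0.465×3.2) = 0.56×0.2258 = 0.1265
Bulk density: ρ_b = (1−n)ρ_g + n·ρ_f = 0.8735×2.73 + 0.1265×1.02
       = 2.385 + 0.129 = 2.514 g/cm³

2.51 g/cm³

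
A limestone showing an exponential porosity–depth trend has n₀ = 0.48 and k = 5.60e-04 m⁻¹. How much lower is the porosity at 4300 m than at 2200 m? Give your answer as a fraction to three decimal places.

Working in km (1 km = 1000 m; k in km⁻¹ = k in m⁻¹ × 1000):
n(2.2) = 0.48·e^(−0.56×2.2) = 0.1400
n(4.3) = 0.48·e^(−0.56×4.3) = 0.0432
Δn = 0.1400 − 0.0432 = 0.0968

0.097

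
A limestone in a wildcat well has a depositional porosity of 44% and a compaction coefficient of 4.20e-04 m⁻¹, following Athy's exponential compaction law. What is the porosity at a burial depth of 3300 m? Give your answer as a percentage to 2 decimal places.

11.00%

Working in km (1 km = 1000 m; k in km⁻¹ = k in m⁻¹ × 1000):
phi = phi₀·exp(−k·z) = 0.44 × exp(−0.42 × 3.3) = 0.44 × exp(−1.386)
  = 0.44 × 0.2501 = 0.1100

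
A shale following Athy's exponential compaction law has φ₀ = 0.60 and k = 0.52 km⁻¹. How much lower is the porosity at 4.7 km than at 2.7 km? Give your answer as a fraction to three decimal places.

φ(2.7) = 0.6·e^(−0.52×2.7) = 0.1474
φ(4.7) = 0.6·e^(−0.52×4.7) = 0.0521
Δφ = 0.1474 − 0.0521 = 0.0953

0.095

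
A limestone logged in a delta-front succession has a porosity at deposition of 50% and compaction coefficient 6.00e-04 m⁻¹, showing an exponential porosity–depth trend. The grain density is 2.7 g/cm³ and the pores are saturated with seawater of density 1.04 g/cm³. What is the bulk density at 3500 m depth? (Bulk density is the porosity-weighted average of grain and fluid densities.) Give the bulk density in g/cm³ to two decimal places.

2.60 g/cm³

Working in km (1 km = 1000 m; β in km⁻¹ = β in m⁻¹ × 1000):
Porosity at depth: n = 0.5·exp(−0.6×3.5) = 0.5×0.1225 = 0.0612
Bulk density: ρ_b = (1−n)ρ_g + n·ρ_f = 0.9388×2.7 + 0.0612×1.04
       = 2.535 + 0.064 = 2.598 g/cm³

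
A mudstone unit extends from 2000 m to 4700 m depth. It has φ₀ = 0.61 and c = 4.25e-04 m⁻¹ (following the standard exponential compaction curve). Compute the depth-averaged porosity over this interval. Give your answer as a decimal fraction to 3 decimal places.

0.155

Working in km (1 km = 1000 m; c in km⁻¹ = c in m⁻¹ × 1000):
⟨φ⟩ = (1/(d₂−d₁)) ∫ φ₀ e^(−cd) dd = φ₀·(e^(−c·d₁) − e^(−c·d₂)) / (c·(d₂−d₁))
e^(−0.425×2) = 0.4274; e^(−0.425×4.7) = 0.1357
⟨φ⟩ = 0.61 × (0.4274 − 0.1357) / (0.425 × 2.7) = 0.61 × 0.2542 = 0.1551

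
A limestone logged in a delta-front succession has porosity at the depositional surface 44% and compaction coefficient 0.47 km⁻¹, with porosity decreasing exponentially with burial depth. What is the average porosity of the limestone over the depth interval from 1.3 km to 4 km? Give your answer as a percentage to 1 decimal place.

13.5%

⟨φ⟩ = (1/(d₂−d₁)) ∫ φ₀ e^(−βd) dd = φ₀·(e^(−β·d₁) − e^(−β·d₂)) / (β·(d₂−d₁))
e^(−0.47×1.3) = 0.5428; e^(−0.47×4) = 0.1526
⟨φ⟩ = 0.44 × (0.5428 − 0.1526) / (0.47 × 2.7) = 0.44 × 0.3075 = 0.1353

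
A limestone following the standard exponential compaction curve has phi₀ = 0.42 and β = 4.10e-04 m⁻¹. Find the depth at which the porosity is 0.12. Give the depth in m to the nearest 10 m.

3060 m

Working in km (1 km = 1000 m; β in km⁻¹ = β in m⁻¹ × 1000):
Invert Athy's law: Z = ln(phi₀/phi) / β
Z = ln(0.42/0.12) / 0.41 = ln(3.5) / 0.41 = 1.2528 / 0.41 = 3.056 km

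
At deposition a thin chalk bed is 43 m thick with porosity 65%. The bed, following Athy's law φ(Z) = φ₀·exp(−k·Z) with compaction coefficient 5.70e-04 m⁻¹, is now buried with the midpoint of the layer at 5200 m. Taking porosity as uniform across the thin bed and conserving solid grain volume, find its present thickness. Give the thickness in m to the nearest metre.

16 m

Working in km (1 km = 1000 m; k in km⁻¹ = k in m⁻¹ × 1000):
Porosity at 5.2 km: φ = 0.65·exp(−0.57×5.2) = 0.0335
Solid-volume conservation: h(1−φ) = h₀(1−φ₀) ⇒ h = h₀·(1−φ₀)/(1−φ)
h = 0.043 × (1 − 0.65)/(1 − 0.0335) = 0.043 × 0.3621 = 0.0156 km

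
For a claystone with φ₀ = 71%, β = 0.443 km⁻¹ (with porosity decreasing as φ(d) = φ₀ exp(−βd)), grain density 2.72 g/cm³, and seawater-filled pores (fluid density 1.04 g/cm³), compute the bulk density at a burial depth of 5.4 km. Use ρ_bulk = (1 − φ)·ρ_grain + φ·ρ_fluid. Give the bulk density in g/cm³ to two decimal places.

2.61 g/cm³

Porosity at depth: φ = 0.71·exp(−0.443×5.4) = 0.71×0.0914 = 0.0649
Bulk density: ρ_b = (1−φ)ρ_g + φ·ρ_f = 0.9351×2.72 + 0.0649×1.04
       = 2.543 + 0.068 = 2.611 g/cm³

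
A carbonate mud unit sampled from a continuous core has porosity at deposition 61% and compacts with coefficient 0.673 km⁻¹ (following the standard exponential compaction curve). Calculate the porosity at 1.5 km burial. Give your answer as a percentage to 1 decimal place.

φ = φ₀·exp(−c·z) = 0.61 × exp(−0.673 × 1.5) = 0.61 × exp(−1.01)
  = 0.61 × 0.3644 = 0.2223

22.2%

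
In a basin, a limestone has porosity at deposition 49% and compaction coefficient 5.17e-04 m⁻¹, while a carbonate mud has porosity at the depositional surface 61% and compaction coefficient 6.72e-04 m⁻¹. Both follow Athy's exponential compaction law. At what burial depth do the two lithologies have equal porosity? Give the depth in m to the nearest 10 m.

Working in km (1 km = 1000 m; c in km⁻¹ = c in m⁻¹ × 1000):
Set n₀ₐ e^(−cₐZ) = n₀ᵦ e^(−cᵦZ) ⇒ ln(n₀ₐ/n₀ᵦ) = (cₐ − cᵦ)·Z
Z = ln(0.49/0.61) / (0.517 − 0.672) = -0.2191 / -0.155 = 1.413 km

1410 m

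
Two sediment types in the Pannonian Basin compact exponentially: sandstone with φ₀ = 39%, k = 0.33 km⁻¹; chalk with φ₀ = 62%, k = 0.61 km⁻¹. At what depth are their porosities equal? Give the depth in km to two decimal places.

1.66 km

Set φ₀ₐ e^(−kₐz) = φ₀ᵦ e^(−kᵦz) ⇒ ln(φ₀ₐ/φ₀ᵦ) = (kₐ − kᵦ)·z
z = ln(0.39/0.62) / (0.33 − 0.61) = -0.4636 / -0.28 = 1.656 km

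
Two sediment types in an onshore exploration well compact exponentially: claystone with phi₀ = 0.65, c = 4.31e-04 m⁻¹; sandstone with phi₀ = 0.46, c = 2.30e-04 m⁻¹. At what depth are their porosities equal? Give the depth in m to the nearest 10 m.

Working in km (1 km = 1000 m; c in km⁻¹ = c in m⁻¹ × 1000):
Set phi₀ₐ e^(−cₐd) = phi₀ᵦ e^(−cᵦd) ⇒ ln(phi₀ₐ/phi₀ᵦ) = (cₐ − cᵦ)·d
d = ln(0.65/0.46) / (0.431 − 0.23) = 0.3457 / 0.201 = 1.720 km

1720 m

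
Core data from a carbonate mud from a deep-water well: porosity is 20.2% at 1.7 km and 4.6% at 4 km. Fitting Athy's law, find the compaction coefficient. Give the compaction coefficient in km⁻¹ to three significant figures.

Athy: φ(Z) = φ₀ e^(−βZ) ⇒ φ₁/φ₂ = e^{β(Z₂−Z₁)} ⇒ β = ln(φ₁/φ₂)/(Z₂−Z₁)
β = ln(0.202/0.046) / (4 − 1.7) = ln(4.391) / 2.3 = 1.4796 / 2.3 = 0.6433 km⁻¹

0.643 km⁻¹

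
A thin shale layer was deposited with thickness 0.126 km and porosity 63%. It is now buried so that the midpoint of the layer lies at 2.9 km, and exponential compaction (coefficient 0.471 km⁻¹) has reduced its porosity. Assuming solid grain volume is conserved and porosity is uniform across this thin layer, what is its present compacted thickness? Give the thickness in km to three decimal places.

Porosity at 2.9 km: n = 0.63·exp(−0.471×2.9) = 0.1607
Solid-volume conservation: h(1−n) = h₀(1−n₀) ⇒ h = h₀·(1−n₀)/(1−n)
h = 0.126 × (1 − 0.63)/(1 − 0.1607) = 0.126 × 0.4409 = 0.0555 km

0.056 km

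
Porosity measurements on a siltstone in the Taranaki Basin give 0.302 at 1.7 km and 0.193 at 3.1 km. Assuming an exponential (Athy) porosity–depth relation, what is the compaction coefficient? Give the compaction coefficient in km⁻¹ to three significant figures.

Athy: phi(Z) = phi₀ e^(−βZ) ⇒ phi₁/phi₂ = e^{β(Z₂−Z₁)} ⇒ β = ln(phi₁/phi₂)/(Z₂−Z₁)
β = ln(0.302/0.193) / (3.1 − 1.7) = ln(1.565) / 1.4 = 0.4477 / 1.4 = 0.3198 km⁻¹

0.320 km⁻¹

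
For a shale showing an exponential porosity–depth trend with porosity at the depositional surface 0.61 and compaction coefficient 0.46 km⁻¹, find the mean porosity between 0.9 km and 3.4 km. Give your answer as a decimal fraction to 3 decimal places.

⟨phi⟩ = (1/(Z₂−Z₁)) ∫ phi₀ e^(−kZ) dZ = phi₀·(e^(−k·Z₁) − e^(−k·Z₂)) / (k·(Z₂−Z₁))
e^(−0.46×0.9) = 0.6610; e^(−0.46×3.4) = 0.2093
⟨phi⟩ = 0.61 × (0.6610 − 0.2093) / (0.46 × 2.5) = 0.61 × 0.3928 = 0.2396

0.240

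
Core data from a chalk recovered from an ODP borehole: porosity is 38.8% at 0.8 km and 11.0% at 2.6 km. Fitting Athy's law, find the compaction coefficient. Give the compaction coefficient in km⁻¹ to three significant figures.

Athy: n(d) = n₀ e^(−cd) ⇒ n₁/n₂ = e^{c(d₂−d₁)} ⇒ c = ln(n₁/n₂)/(d₂−d₁)
c = ln(0.388/0.11) / (2.6 − 0.8) = ln(3.527) / 1.8 = 1.2605 / 1.8 = 0.7003 km⁻¹

0.700 km⁻¹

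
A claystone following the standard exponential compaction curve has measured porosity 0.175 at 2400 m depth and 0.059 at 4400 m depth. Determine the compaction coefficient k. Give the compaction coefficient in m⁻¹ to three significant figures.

Working in km (1 km = 1000 m; k in km⁻¹ = k in m⁻¹ × 1000):
Athy: n(z) = n₀ e^(−kz) ⇒ n₁/n₂ = e^{k(z₂−z₁)} ⇒ k = ln(n₁/n₂)/(z₂−z₁)
k = ln(0.175/0.059) / (4.4 − 2.4) = ln(2.966) / 2 = 1.0872 / 2 = 0.5436 km⁻¹

0.000544 m⁻¹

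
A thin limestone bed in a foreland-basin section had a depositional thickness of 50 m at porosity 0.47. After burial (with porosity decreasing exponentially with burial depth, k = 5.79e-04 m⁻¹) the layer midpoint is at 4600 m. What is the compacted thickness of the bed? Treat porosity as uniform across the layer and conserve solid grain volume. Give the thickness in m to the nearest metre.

27 m

Working in km (1 km = 1000 m; k in km⁻¹ = k in m⁻¹ × 1000):
Porosity at 4.6 km: n = 0.47·exp(−0.579×4.6) = 0.0328
Solid-volume conservation: h(1−n) = h₀(1−n₀) ⇒ h = h₀·(1−n₀)/(1−n)
h = 0.05 × (1 − 0.47)/(1 − 0.0328) = 0.05 × 0.5480 = 0.0274 km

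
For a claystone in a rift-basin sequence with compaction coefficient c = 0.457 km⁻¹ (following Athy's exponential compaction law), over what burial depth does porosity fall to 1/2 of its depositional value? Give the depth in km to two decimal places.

φ/φ₀ = 1/2 ⇒ exp(−c·d) = 1/2 ⇒ d = ln(2) / c
d = 0.6931 / 0.457 = 1.517 km

1.52 km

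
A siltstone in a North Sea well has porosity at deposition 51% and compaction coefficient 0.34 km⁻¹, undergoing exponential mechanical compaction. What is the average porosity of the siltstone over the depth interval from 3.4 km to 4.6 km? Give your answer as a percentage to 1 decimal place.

⟨phi⟩ = (1/(d₂−d₁)) ∫ phi₀ e^(−cd) dd = phi₀·(e^(−c·d₁) − e^(−c·d₂)) / (c·(d₂−d₁))
e^(−0.34×3.4) = 0.3147; e^(−0.34×4.6) = 0.2093
⟨phi⟩ = 0.51 × (0.3147 − 0.2093) / (0.34 × 1.2) = 0.51 × 0.2584 = 0.1318

13.2%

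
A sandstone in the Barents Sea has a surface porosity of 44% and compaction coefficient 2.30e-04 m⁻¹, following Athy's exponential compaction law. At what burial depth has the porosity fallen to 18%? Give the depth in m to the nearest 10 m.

3890 m

Working in km (1 km = 1000 m; β in km⁻¹ = β in m⁻¹ × 1000):
Invert Athy's law: z = ln(n₀/n) / β
z = ln(0.44/0.18) / 0.23 = ln(2.444) / 0.23 = 0.8938 / 0.23 = 3.886 km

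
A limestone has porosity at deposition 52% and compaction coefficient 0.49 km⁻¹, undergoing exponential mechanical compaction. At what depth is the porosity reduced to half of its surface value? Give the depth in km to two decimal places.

1.41 km

n/n₀ = 1/2 ⇒ exp(−β·z) = 1/2 ⇒ z = ln(2) / β
z = 0.6931 / 0.49 = 1.415 km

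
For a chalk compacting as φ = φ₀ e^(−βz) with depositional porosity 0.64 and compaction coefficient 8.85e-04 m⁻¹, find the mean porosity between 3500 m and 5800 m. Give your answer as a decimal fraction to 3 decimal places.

Working in km (1 km = 1000 m; β in km⁻¹ = β in m⁻¹ × 1000):
⟨φ⟩ = (1/(z₂−z₁)) ∫ φ₀ e^(−βz) dz = φ₀·(e^(−β·z₁) − e^(−β·z₂)) / (β·(z₂−z₁))
e^(−0.885×3.5) = 0.0452; e^(−0.885×5.8) = 0.0059
⟨φ⟩ = 0.64 × (0.0452 − 0.0059) / (0.885 × 2.3) = 0.64 × 0.0193 = 0.0123

0.012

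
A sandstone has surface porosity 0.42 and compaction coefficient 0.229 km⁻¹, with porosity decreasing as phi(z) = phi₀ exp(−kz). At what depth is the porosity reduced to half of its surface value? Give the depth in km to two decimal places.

3.03 km

phi/phi₀ = 1/2 ⇒ exp(−k·z) = 1/2 ⇒ z = ln(2) / k
z = 0.6931 / 0.229 = 3.027 km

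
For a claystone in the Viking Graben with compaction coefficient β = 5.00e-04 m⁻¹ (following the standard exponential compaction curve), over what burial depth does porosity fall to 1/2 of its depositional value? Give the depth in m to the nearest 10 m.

Working in km (1 km = 1000 m; β in km⁻¹ = β in m⁻¹ × 1000):
φ/φ₀ = 1/2 ⇒ exp(−β·Z) = 1/2 ⇒ Z = ln(2) / β
Z = 0.6931 / 0.5 = 1.386 km

1390 m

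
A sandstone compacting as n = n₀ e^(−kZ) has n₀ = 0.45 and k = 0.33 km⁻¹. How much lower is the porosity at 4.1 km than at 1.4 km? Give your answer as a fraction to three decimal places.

n(1.4) = 0.45·e^(−0.33×1.4) = 0.2835
n(4.1) = 0.45·e^(−0.33×4.1) = 0.1163
Δn = 0.2835 − 0.1163 = 0.1672

0.167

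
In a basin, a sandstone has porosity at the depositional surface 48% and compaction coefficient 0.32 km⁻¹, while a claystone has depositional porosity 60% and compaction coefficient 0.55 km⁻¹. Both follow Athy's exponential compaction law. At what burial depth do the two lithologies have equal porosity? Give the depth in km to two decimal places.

Set φ₀ₐ e^(−cₐZ) = φ₀ᵦ e^(−cᵦZ) ⇒ ln(φ₀ₐ/φ₀ᵦ) = (cₐ − cᵦ)·Z
Z = ln(0.48/0.6) / (0.32 − 0.55) = -0.2231 / -0.23 = 0.970 km

0.97 km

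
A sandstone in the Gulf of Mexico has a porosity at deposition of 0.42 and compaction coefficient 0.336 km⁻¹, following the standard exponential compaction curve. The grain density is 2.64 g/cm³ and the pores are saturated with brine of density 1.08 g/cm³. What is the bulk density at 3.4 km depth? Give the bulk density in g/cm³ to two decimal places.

2.43 g/cm³

Porosity at depth: phi = 0.42·exp(−0.336×3.4) = 0.42×0.3191 = 0.1340
Bulk density: ρ_b = (1−phi)ρ_g + phi·ρ_f = 0.8660×2.64 + 0.1340×1.08
       = 2.286 + 0.145 = 2.431 g/cm³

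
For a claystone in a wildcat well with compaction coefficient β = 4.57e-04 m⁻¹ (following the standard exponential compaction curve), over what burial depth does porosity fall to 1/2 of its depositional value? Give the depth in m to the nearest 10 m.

Working in km (1 km = 1000 m; β in km⁻¹ = β in m⁻¹ × 1000):
phi/phi₀ = 1/2 ⇒ exp(−β·d) = 1/2 ⇒ d = ln(2) / β
d = 0.6931 / 0.457 = 1.517 km

1520 m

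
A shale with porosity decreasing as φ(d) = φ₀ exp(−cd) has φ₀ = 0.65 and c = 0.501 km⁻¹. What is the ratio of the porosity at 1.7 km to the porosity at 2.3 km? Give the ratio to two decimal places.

1.35

φ(d₁)/φ(d₂) = e^(−c·d₁)/e^(−c·d₂) = e^{c(d₂−d₁)}
= exp(0.501 × 0.6) = exp(0.3006) = 1.3507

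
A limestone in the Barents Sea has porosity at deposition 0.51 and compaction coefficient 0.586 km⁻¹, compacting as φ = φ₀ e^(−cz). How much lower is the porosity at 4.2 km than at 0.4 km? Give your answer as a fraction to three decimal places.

φ(0.4) = 0.51·e^(−0.586×0.4) = 0.4034
φ(4.2) = 0.51·e^(−0.586×4.2) = 0.0435
Δφ = 0.4034 − 0.0435 = 0.3599

0.360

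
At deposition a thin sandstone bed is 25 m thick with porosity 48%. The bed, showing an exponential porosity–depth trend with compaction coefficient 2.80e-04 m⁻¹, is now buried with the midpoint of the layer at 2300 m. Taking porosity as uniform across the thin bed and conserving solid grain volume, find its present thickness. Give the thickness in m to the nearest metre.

17 m

Working in km (1 km = 1000 m; c in km⁻¹ = c in m⁻¹ × 1000):
Porosity at 2.3 km: φ = 0.48·exp(−0.28×2.3) = 0.2521
Solid-volume conservation: h(1−φ) = h₀(1−φ₀) ⇒ h = h₀·(1−φ₀)/(1−φ)
h = 0.025 × (1 − 0.48)/(1 − 0.2521) = 0.025 × 0.6953 = 0.0174 km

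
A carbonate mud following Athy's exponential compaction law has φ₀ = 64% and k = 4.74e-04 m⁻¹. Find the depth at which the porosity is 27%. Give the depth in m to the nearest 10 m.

Working in km (1 km = 1000 m; k in km⁻¹ = k in m⁻¹ × 1000):
Invert Athy's law: Z = ln(φ₀/φ) / k
Z = ln(0.64/0.27) / 0.474 = ln(2.37) / 0.474 = 0.8630 / 0.474 = 1.821 km

1820 m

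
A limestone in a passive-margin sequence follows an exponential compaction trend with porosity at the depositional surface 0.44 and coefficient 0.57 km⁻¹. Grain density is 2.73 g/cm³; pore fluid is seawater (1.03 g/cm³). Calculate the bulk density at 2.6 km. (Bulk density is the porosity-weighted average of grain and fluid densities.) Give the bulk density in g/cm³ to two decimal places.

2.56 g/cm³

Porosity at depth: φ = 0.44·exp(−0.57×2.6) = 0.44×0.2272 = 0.1000
Bulk density: ρ_b = (1−φ)ρ_g + φ·ρ_f = 0.9000×2.73 + 0.1000×1.03
       = 2.457 + 0.103 = 2.560 g/cm³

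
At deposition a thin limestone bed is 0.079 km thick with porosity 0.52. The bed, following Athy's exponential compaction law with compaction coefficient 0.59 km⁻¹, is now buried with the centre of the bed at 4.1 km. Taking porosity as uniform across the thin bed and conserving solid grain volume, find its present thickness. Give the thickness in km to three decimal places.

Porosity at 4.1 km: phi = 0.52·exp(−0.59×4.1) = 0.0463
Solid-volume conservation: h(1−phi) = h₀(1−phi₀) ⇒ h = h₀·(1−phi₀)/(1−phi)
h = 0.079 × (1 − 0.52)/(1 − 0.0463) = 0.079 × 0.5033 = 0.0398 km

0.040 km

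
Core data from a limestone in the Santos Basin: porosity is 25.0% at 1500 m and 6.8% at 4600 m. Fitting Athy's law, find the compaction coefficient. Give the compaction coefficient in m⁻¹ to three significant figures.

0.000420 m⁻¹

Working in km (1 km = 1000 m; c in km⁻¹ = c in m⁻¹ × 1000):
Athy: φ(z) = φ₀ e^(−cz) ⇒ φ₁/φ₂ = e^{c(z₂−z₁)} ⇒ c = ln(φ₁/φ₂)/(z₂−z₁)
c = ln(0.25/0.068) / (4.6 − 1.5) = ln(3.676) / 3.1 = 1.3020 / 3.1 = 0.42 km⁻¹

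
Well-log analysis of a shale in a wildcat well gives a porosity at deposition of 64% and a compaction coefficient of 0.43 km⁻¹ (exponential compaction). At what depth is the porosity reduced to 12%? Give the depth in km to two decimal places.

Invert Athy's law: z = ln(φ₀/φ) / c
z = ln(0.64/0.12) / 0.43 = ln(5.333) / 0.43 = 1.6740 / 0.43 = 3.893 km

3.89 km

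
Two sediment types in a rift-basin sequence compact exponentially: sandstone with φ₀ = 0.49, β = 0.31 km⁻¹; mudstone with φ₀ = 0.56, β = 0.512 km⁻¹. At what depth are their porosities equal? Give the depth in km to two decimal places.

0.66 km

Set φ₀ₐ e^(−βₐz) = φ₀ᵦ e^(−βᵦz) ⇒ ln(φ₀ₐ/φ₀ᵦ) = (βₐ − βᵦ)·z
z = ln(0.49/0.56) / (0.31 − 0.512) = -0.1335 / -0.202 = 0.661 km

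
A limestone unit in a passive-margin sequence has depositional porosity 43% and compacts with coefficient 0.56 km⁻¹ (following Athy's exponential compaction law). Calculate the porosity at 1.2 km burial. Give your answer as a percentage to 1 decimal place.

22.0%

n = n₀·exp(−c·z) = 0.43 × exp(−0.56 × 1.2) = 0.43 × exp(−0.672)
  = 0.43 × 0.5107 = 0.2196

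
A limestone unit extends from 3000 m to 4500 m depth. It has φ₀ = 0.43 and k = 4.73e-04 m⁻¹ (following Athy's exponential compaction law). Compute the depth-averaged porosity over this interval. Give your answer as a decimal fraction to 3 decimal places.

0.075

Working in km (1 km = 1000 m; k in km⁻¹ = k in m⁻¹ × 1000):
⟨φ⟩ = (1/(Z₂−Z₁)) ∫ φ₀ e^(−kZ) dZ = φ₀·(e^(−k·Z₁) − e^(−k·Z₂)) / (k·(Z₂−Z₁))
e^(−0.473×3) = 0.2420; e^(−0.473×4.5) = 0.1190
⟨φ⟩ = 0.43 × (0.2420 − 0.1190) / (0.473 × 1.5) = 0.43 × 0.1733 = 0.0745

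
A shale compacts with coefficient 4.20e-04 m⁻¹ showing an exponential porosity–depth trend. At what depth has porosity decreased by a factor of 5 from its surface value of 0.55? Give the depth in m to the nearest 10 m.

Working in km (1 km = 1000 m; k in km⁻¹ = k in m⁻¹ × 1000):
phi/phi₀ = 1/5 ⇒ exp(−k·d) = 1/5 ⇒ d = ln(5) / k
d = 1.6094 / 0.42 = 3.832 km

3830 m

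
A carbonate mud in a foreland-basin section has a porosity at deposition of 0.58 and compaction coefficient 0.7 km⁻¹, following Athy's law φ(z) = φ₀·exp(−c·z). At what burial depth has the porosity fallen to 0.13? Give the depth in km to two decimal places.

Invert Athy's law: z = ln(φ₀/φ) / c
z = ln(0.58/0.13) / 0.7 = ln(4.462) / 0.7 = 1.4955 / 0.7 = 2.136 km

2.14 km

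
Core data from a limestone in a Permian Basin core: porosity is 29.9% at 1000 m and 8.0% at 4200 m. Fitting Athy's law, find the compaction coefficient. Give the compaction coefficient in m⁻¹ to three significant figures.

0.000412 m⁻¹

Working in km (1 km = 1000 m; k in km⁻¹ = k in m⁻¹ × 1000):
Athy: n(d) = n₀ e^(−kd) ⇒ n₁/n₂ = e^{k(d₂−d₁)} ⇒ k = ln(n₁/n₂)/(d₂−d₁)
k = ln(0.299/0.08) / (4.2 − 1) = ln(3.737) / 3.2 = 1.3184 / 3.2 = 0.412 km⁻¹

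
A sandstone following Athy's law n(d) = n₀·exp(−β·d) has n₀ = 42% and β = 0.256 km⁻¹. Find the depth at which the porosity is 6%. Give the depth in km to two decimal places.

7.60 km

Invert Athy's law: d = ln(n₀/n) / β
d = ln(0.42/0.06) / 0.256 = ln(7) / 0.256 = 1.9459 / 0.256 = 7.601 km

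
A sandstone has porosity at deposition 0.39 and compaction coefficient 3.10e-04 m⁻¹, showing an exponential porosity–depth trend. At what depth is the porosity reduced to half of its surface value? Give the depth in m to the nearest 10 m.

Working in km (1 km = 1000 m; c in km⁻¹ = c in m⁻¹ × 1000):
φ/φ₀ = 1/2 ⇒ exp(−c·z) = 1/2 ⇒ z = ln(2) / c
z = 0.6931 / 0.31 = 2.236 km

2240 m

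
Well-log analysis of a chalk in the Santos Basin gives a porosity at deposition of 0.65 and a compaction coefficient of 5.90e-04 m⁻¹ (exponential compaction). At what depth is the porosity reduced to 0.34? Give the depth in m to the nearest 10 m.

Working in km (1 km = 1000 m; k in km⁻¹ = k in m⁻¹ × 1000):
Invert Athy's law: d = ln(φ₀/φ) / k
d = ln(0.65/0.34) / 0.59 = ln(1.912) / 0.59 = 0.6480 / 0.59 = 1.098 km

1100 m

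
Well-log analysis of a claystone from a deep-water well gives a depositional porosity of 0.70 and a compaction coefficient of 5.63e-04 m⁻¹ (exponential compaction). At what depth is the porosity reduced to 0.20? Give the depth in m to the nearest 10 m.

2230 m

Working in km (1 km = 1000 m; k in km⁻¹ = k in m⁻¹ × 1000):
Invert Athy's law: z = ln(φ₀/φ) / k
z = ln(0.7/0.2) / 0.563 = ln(3.5) / 0.563 = 1.2528 / 0.563 = 2.225 km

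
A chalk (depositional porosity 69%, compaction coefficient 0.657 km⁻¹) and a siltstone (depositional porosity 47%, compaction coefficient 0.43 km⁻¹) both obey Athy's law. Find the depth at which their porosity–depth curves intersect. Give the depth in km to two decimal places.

1.69 km

Set n₀ₐ e^(−cₐd) = n₀ᵦ e^(−cᵦd) ⇒ ln(n₀ₐ/n₀ᵦ) = (cₐ − cᵦ)·d
d = ln(0.69/0.47) / (0.657 − 0.43) = 0.3840 / 0.227 = 1.691 km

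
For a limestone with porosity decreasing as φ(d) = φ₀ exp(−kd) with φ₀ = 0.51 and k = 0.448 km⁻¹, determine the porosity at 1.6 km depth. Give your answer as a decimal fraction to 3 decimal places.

0.249

φ = φ₀·exp(−k·d) = 0.51 × exp(−0.448 × 1.6) = 0.51 × exp(−0.7168)
  = 0.51 × 0.4883 = 0.2490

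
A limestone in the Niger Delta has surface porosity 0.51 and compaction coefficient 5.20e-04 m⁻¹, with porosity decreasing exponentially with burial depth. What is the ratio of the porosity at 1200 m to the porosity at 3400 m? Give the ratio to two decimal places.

Working in km (1 km = 1000 m; k in km⁻¹ = k in m⁻¹ × 1000):
φ(d₁)/φ(d₂) = e^(−k·d₁)/e^(−k·d₂) = e^{k(d₂−d₁)}
= exp(0.52 × 2.2) = exp(1.144) = 3.1393

3.14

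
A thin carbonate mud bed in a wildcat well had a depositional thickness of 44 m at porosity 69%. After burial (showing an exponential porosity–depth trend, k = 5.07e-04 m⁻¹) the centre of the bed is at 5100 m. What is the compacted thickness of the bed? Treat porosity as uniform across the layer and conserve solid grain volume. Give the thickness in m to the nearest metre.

14 m

Working in km (1 km = 1000 m; k in km⁻¹ = k in m⁻¹ × 1000):
Porosity at 5.1 km: φ = 0.69·exp(−0.507×5.1) = 0.0520
Solid-volume conservation: h(1−φ) = h₀(1−φ₀) ⇒ h = h₀·(1−φ₀)/(1−φ)
h = 0.044 × (1 − 0.69)/(1 − 0.0520) = 0.044 × 0.3270 = 0.0144 km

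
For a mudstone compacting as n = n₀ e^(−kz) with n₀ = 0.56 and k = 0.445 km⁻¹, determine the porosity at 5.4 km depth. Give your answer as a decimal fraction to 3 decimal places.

0.051

n = n₀·exp(−k·z) = 0.56 × exp(−0.445 × 5.4) = 0.56 × exp(−2.403)
  = 0.56 × 0.0904 = 0.0506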